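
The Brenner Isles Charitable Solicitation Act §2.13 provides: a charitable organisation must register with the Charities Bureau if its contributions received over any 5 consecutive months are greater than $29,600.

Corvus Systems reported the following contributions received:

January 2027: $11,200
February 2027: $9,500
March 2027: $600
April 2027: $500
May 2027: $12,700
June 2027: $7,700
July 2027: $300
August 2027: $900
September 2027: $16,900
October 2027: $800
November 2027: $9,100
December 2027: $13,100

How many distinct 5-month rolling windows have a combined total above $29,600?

January 2027–May 2027: $11,200 + $9,500 + $600 + $500 + $12,700 = $34,500 (over)
February 2027–June 2027: $9,500 + $600 + $500 + $12,700 + $7,700 = $31,000 (over)
March 2027–July 2027: $600 + $500 + $12,700 + $7,700 + $300 = $21,800 (under)
April 2027–August 2027: $500 + $12,700 + $7,700 + $300 + $900 = $22,100 (under)
May 2027–September 2027: $12,700 + $7,700 + $300 + $900 + $16,900 = $38,500 (over)
June 2027–October 2027: $7,700 + $300 + $900 + $16,900 + $800 = $26,600 (under)
July 2027–November 2027: $300 + $900 + $16,900 + $800 + $9,100 = $28,000 (under)
August 2027–December 2027: $900 + $16,900 + $800 + $9,100 + $13,100 = $40,800 (over)
4 windows exceed the threshold.

4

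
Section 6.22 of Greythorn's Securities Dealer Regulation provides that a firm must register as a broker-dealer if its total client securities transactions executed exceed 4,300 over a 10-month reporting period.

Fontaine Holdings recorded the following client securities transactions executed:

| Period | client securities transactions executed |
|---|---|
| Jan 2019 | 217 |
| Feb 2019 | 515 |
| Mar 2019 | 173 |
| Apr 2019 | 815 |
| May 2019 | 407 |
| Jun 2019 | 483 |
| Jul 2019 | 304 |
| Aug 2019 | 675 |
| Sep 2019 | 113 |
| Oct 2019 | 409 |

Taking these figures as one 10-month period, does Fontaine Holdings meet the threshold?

Total client securities transactions executed: 217 + 515 + 173 + 815 + 407 + 483 + 304 + 675 + 113 + 409 = 4,111.
4,111 ≤ 4,300, so the threshold is not exceeded.

No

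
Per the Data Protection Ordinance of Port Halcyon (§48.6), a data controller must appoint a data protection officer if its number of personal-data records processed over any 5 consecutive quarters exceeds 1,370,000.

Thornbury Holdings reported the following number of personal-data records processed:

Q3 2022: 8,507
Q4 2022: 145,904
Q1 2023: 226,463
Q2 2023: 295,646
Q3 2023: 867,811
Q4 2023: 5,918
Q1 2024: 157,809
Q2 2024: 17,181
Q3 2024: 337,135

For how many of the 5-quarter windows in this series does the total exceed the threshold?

4

Q3 2022–Q3 2023: 8,507 + 145,904 + 226,463 + 295,646 + 867,811 = 1,544,331 (over)
Q4 2022–Q4 2023: 145,904 + 226,463 + 295,646 + 867,811 + 5,918 = 1,541,742 (over)
Q1 2023–Q1 2024: 226,463 + 295,646 + 867,811 + 5,918 + 157,809 = 1,553,647 (over)
Q2 2023–Q2 2024: 295,646 + 867,811 + 5,918 + 157,809 + 17,181 = 1,344,365 (under)
Q3 2023–Q3 2024: 867,811 + 5,918 + 157,809 + 17,181 + 337,135 = 1,385,854 (over)
4 windows exceed the threshold.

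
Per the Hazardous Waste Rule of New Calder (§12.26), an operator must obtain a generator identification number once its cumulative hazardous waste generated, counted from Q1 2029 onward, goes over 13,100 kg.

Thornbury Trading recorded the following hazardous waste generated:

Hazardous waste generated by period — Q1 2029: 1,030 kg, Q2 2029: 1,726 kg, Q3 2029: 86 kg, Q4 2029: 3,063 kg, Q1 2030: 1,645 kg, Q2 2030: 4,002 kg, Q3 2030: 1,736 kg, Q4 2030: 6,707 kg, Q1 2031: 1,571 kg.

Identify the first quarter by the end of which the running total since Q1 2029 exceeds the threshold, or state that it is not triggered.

Through Q1 2029: 1,030 kg
Through Q2 2029: 2,756 kg
Through Q3 2029: 2,842 kg
Through Q4 2029: 5,905 kg
Through Q1 2030: 7,550 kg
Through Q2 2030: 11,552 kg
Through Q3 2030: 13,288 kg ← exceeds threshold

Q3 2030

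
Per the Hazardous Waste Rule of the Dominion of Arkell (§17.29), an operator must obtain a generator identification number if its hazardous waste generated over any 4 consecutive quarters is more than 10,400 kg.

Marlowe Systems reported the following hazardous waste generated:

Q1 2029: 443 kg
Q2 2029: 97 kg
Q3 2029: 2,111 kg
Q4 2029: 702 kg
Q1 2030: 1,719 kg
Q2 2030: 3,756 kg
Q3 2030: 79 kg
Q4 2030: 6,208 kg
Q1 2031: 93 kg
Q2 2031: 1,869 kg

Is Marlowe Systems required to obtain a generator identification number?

Yes

Q1 2029–Q4 2029: 443 kg + 97 kg + 2,111 kg + 702 kg = 3,353 kg (under)
Q2 2029–Q1 2030: 97 kg + 2,111 kg + 702 kg + 1,719 kg = 4,629 kg (under)
Q3 2029–Q2 2030: 2,111 kg + 702 kg + 1,719 kg + 3,756 kg = 8,288 kg (under)
Q4 2029–Q3 2030: 702 kg + 1,719 kg + 3,756 kg + 79 kg = 6,256 kg (under)
Q1 2030–Q4 2030: 1,719 kg + 3,756 kg + 79 kg + 6,208 kg = 11,762 kg (over)
Q2 2030–Q1 2031: 3,756 kg + 79 kg + 6,208 kg + 93 kg = 10,136 kg (under)
Q3 2030–Q2 2031: 79 kg + 6,208 kg + 93 kg + 1,869 kg = 8,249 kg (under)
At least one window exceeds 10,400 kg.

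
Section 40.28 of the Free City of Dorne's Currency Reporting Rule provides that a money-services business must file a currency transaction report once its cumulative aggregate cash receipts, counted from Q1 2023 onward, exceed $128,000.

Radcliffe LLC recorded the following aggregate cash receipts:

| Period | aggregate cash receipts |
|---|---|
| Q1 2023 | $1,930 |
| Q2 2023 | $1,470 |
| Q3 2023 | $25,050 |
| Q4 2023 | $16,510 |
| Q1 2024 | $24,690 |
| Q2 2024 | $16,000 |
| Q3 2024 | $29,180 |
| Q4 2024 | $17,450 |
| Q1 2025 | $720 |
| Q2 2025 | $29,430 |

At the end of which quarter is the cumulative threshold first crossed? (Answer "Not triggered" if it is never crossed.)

Through Q1 2023: $1,930
Through Q2 2023: $3,400
Through Q3 2023: $28,450
Through Q4 2023: $44,960
Through Q1 2024: $69,650
Through Q2 2024: $85,650
Through Q3 2024: $114,830
Through Q4 2024: $132,280 ← exceeds threshold

Q4 2024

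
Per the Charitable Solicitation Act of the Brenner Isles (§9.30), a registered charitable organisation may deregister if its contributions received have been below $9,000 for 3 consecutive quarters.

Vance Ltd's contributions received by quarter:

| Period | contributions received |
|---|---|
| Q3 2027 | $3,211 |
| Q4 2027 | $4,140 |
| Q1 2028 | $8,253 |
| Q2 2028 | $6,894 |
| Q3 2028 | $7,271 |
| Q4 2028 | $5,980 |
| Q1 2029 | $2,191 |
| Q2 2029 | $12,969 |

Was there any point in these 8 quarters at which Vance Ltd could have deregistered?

Yes

Quarters below $9,000: Q3 2027, Q4 2027, Q1 2028, Q2 2028, Q3 2028, Q4 2028, Q1 2029.
Longest run of consecutive quarters below the threshold: 7.
7 ≥ 3, so Vance Ltd became eligible.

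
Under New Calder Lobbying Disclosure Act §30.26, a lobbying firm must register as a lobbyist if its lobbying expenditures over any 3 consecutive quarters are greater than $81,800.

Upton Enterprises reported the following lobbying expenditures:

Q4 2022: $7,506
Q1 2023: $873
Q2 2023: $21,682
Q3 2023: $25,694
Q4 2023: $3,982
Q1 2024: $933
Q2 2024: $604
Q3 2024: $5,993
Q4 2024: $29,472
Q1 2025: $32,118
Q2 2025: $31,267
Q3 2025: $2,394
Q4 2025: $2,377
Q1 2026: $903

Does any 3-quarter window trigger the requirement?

Yes

Q4 2022–Q2 2023: $7,506 + $873 + $21,682 = $30,061 (under)
Q1 2023–Q3 2023: $873 + $21,682 + $25,694 = $48,249 (under)
Q2 2023–Q4 2023: $21,682 + $25,694 + $3,982 = $51,358 (under)
Q3 2023–Q1 2024: $25,694 + $3,982 + $933 = $30,609 (under)
Q4 2023–Q2 2024: $3,982 + $933 + $604 = $5,519 (under)
Q1 2024–Q3 2024: $933 + $604 + $5,993 = $7,530 (under)
Q2 2024–Q4 2024: $604 + $5,993 + $29,472 = $36,069 (under)
Q3 2024–Q1 2025: $5,993 + $29,472 + $32,118 = $67,583 (under)
Q4 2024–Q2 2025: $29,472 + $32,118 + $31,267 = $92,857 (over)
Q1 2025–Q3 2025: $32,118 + $31,267 + $2,394 = $65,779 (under)
Q2 2025–Q4 2025: $31,267 + $2,394 + $2,377 = $36,038 (under)
Q3 2025–Q1 2026: $2,394 + $2,377 + $903 = $5,674 (under)
At least one window exceeds $81,800.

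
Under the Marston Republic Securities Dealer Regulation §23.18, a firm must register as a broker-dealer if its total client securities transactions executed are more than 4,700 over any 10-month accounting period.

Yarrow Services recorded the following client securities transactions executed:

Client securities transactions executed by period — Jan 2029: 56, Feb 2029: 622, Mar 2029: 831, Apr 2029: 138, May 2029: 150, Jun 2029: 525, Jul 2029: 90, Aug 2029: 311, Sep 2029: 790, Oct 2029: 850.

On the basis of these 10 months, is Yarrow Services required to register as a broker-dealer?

No

Total client securities transactions executed: 56 + 622 + 831 + 138 + 150 + 525 + 90 + 311 + 790 + 850 = 4,363.
4,363 ≤ 4,700, so the threshold is not exceeded.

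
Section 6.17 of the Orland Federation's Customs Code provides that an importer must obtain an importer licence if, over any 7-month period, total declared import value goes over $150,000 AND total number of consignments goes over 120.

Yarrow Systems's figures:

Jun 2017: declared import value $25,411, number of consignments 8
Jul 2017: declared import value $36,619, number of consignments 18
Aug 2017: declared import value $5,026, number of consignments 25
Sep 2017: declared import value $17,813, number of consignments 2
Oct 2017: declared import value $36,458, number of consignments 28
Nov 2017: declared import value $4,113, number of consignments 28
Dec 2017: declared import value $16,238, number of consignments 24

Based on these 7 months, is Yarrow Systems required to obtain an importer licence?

No

Total declared import value: $25,411 + $36,619 + $5,026 + $17,813 + $36,458 + $4,113 + $16,238 = $141,678 (≤ $150,000).
Total number of consignments: 8 + 18 + 25 + 2 + 28 + 28 + 24 = 133 (> 120).
The test is 'and': the rule requires both, and at least one is not exceeded.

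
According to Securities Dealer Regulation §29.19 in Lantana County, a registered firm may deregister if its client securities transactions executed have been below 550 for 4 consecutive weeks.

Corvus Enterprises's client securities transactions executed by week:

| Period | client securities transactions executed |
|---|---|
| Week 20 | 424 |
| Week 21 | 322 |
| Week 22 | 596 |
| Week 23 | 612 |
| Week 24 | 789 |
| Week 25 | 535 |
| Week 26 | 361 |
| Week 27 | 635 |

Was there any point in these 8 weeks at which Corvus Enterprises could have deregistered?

Weeks below 550: Week 20, Week 21, Week 25, Week 26.
Longest run of consecutive weeks below the threshold: 2.
2 < 4, so Corvus Enterprises never became eligible.

No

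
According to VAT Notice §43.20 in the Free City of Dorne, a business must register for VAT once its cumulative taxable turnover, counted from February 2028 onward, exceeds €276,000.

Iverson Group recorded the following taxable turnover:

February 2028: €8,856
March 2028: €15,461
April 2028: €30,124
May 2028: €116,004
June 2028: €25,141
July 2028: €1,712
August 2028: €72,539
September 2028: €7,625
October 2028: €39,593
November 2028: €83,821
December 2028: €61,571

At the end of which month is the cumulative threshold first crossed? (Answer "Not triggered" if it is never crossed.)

Through February 2028: €8,856
Through March 2028: €24,317
Through April 2028: €54,441
Through May 2028: €170,445
Through June 2028: €195,586
Through July 2028: €197,298
Through August 2028: €269,837
Through September 2028: €277,462 ← exceeds threshold

September 2028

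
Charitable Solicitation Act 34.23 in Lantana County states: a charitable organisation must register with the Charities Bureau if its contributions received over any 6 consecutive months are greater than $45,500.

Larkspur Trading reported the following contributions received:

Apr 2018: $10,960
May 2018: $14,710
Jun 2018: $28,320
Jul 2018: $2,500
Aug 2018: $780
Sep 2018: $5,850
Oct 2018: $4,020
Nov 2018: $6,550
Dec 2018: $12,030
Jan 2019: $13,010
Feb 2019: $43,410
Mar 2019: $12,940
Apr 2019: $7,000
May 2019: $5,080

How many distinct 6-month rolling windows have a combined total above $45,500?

7

Apr 2018–Sep 2018: $10,960 + $14,710 + $28,320 + $2,500 + $780 + $5,850 = $63,120 (over)
May 2018–Oct 2018: $14,710 + $28,320 + $2,500 + $780 + $5,850 + $4,020 = $56,180 (over)
Jun 2018–Nov 2018: $28,320 + $2,500 + $780 + $5,850 + $4,020 + $6,550 = $48,020 (over)
Jul 2018–Dec 2018: $2,500 + $780 + $5,850 + $4,020 + $6,550 + $12,030 = $31,730 (under)
Aug 2018–Jan 2019: $780 + $5,850 + $4,020 + $6,550 + $12,030 + $13,010 = $42,240 (under)
Sep 2018–Feb 2019: $5,850 + $4,020 + $6,550 + $12,030 + $13,010 + $43,410 = $84,870 (over)
Oct 2018–Mar 2019: $4,020 + $6,550 + $12,030 + $13,010 + $43,410 + $12,940 = $91,960 (over)
Nov 2018–Apr 2019: $6,550 + $12,030 + $13,010 + $43,410 + $12,940 + $7,000 = $94,940 (over)
Dec 2018–May 2019: $12,030 + $13,010 + $43,410 + $12,940 + $7,000 + $5,080 = $93,470 (over)
7 windows exceed the threshold.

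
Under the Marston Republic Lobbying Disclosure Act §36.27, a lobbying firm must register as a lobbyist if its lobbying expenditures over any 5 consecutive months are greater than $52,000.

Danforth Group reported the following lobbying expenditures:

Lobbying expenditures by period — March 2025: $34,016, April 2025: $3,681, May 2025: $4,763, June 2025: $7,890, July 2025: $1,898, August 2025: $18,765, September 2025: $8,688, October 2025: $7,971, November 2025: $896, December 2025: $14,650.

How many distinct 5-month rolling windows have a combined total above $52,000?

March 2025–July 2025: $34,016 + $3,681 + $4,763 + $7,890 + $1,898 = $52,248 (over)
April 2025–August 2025: $3,681 + $4,763 + $7,890 + $1,898 + $18,765 = $36,997 (under)
May 2025–September 2025: $4,763 + $7,890 + $1,898 + $18,765 + $8,688 = $42,004 (under)
June 2025–October 2025: $7,890 + $1,898 + $18,765 + $8,688 + $7,971 = $45,212 (under)
July 2025–November 2025: $1,898 + $18,765 + $8,688 + $7,971 + $896 = $38,218 (under)
August 2025–December 2025: $18,765 + $8,688 + $7,971 + $896 + $14,650 = $50,970 (under)
1 window exceeds the threshold.

1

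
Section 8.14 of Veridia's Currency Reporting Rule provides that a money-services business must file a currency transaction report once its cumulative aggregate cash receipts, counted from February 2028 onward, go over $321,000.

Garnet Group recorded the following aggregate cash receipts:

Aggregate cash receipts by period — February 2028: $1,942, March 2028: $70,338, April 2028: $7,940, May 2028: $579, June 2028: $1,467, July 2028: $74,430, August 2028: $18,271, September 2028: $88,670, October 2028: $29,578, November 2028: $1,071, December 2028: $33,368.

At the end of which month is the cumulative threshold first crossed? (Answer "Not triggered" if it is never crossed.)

Through February 2028: $1,942
Through March 2028: $72,280
Through April 2028: $80,220
Through May 2028: $80,799
Through June 2028: $82,266
Through July 2028: $156,696
Through August 2028: $174,967
Through September 2028: $263,637
Through October 2028: $293,215
Through November 2028: $294,286
Through December 2028: $327,654 ← exceeds threshold

December 2028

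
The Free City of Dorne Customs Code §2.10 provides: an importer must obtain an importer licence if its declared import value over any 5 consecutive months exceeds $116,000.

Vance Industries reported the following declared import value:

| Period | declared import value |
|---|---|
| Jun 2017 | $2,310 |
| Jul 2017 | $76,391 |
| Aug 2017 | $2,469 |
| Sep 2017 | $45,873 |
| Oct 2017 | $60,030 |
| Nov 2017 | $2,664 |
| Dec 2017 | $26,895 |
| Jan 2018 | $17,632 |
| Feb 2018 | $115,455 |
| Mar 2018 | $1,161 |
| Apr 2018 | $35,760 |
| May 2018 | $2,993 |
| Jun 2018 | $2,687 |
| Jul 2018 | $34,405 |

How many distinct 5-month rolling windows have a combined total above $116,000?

9

Jun 2017–Oct 2017: $2,310 + $76,391 + $2,469 + $45,873 + $60,030 = $187,073 (over)
Jul 2017–Nov 2017: $76,391 + $2,469 + $45,873 + $60,030 + $2,664 = $187,427 (over)
Aug 2017–Dec 2017: $2,469 + $45,873 + $60,030 + $2,664 + $26,895 = $137,931 (over)
Sep 2017–Jan 2018: $45,873 + $60,030 + $2,664 + $26,895 + $17,632 = $153,094 (over)
Oct 2017–Feb 2018: $60,030 + $2,664 + $26,895 + $17,632 + $115,455 = $222,676 (over)
Nov 2017–Mar 2018: $2,664 + $26,895 + $17,632 + $115,455 + $1,161 = $163,807 (over)
Dec 2017–Apr 2018: $26,895 + $17,632 + $115,455 + $1,161 + $35,760 = $196,903 (over)
Jan 2018–May 2018: $17,632 + $115,455 + $1,161 + $35,760 + $2,993 = $173,001 (over)
Feb 2018–Jun 2018: $115,455 + $1,161 + $35,760 + $2,993 + $2,687 = $158,056 (over)
Mar 2018–Jul 2018: $1,161 + $35,760 + $2,993 + $2,687 + $34,405 = $77,006 (under)
9 windows exceed the threshold.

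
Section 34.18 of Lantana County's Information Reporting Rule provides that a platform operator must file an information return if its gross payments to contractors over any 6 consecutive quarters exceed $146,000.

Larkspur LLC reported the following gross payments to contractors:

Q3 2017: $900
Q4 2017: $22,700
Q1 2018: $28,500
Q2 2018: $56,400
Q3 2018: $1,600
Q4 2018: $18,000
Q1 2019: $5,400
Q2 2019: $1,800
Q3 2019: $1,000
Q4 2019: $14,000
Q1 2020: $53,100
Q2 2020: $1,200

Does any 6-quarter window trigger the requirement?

Q3 2017–Q4 2018: $900 + $22,700 + $28,500 + $56,400 + $1,600 + $18,000 = $128,100 (under)
Q4 2017–Q1 2019: $22,700 + $28,500 + $56,400 + $1,600 + $18,000 + $5,400 = $132,600 (under)
Q1 2018–Q2 2019: $28,500 + $56,400 + $1,600 + $18,000 + $5,400 + $1,800 = $111,700 (under)
Q2 2018–Q3 2019: $56,400 + $1,600 + $18,000 + $5,400 + $1,800 + $1,000 = $84,200 (under)
Q3 2018–Q4 2019: $1,600 + $18,000 + $5,400 + $1,800 + $1,000 + $14,000 = $41,800 (under)
Q4 2018–Q1 2020: $18,000 + $5,400 + $1,800 + $1,000 + $14,000 + $53,100 = $93,300 (under)
Q1 2019–Q2 2020: $5,400 + $1,800 + $1,000 + $14,000 + $53,100 + $1,200 = $76,500 (under)
No window exceeds $146,000.

No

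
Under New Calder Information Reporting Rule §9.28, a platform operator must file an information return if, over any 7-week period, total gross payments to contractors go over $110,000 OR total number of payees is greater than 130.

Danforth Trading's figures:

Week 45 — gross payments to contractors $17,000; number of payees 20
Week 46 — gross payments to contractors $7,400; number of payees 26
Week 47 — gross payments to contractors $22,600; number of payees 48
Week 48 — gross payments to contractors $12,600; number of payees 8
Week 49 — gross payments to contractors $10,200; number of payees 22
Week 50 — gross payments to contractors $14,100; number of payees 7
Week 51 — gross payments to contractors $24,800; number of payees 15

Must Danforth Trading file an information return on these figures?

Yes

Total gross payments to contractors: $17,000 + $7,400 + $22,600 + $12,600 + $10,200 + $14,100 + $24,800 = $108,700 (≤ $110,000).
Total number of payees: 20 + 26 + 48 + 8 + 22 + 7 + 15 = 146 (> 130).
The test is 'or': at least one threshold is exceeded.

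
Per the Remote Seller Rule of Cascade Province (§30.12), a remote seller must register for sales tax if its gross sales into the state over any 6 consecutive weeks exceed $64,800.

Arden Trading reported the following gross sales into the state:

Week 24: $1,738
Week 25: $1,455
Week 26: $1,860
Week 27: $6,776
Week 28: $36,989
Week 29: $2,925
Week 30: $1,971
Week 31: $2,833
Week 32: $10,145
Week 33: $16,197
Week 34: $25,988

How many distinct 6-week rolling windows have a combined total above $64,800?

Week 24–Week 29: $1,738 + $1,455 + $1,860 + $6,776 + $36,989 + $2,925 = $51,743 (under)
Week 25–Week 30: $1,455 + $1,860 + $6,776 + $36,989 + $2,925 + $1,971 = $51,976 (under)
Week 26–Week 31: $1,860 + $6,776 + $36,989 + $2,925 + $1,971 + $2,833 = $53,354 (under)
Week 27–Week 32: $6,776 + $36,989 + $2,925 + $1,971 + $2,833 + $10,145 = $61,639 (under)
Week 28–Week 33: $36,989 + $2,925 + $1,971 + $2,833 + $10,145 + $16,197 = $71,060 (over)
Week 29–Week 34: $2,925 + $1,971 + $2,833 + $10,145 + $16,197 + $25,988 = $60,059 (under)
1 window exceeds the threshold.

1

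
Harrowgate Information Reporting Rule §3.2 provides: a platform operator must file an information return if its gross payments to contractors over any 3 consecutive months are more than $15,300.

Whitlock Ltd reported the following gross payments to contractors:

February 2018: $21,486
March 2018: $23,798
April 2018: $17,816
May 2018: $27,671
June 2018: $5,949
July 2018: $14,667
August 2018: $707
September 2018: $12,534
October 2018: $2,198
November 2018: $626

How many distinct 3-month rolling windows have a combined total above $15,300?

8

February 2018–April 2018: $21,486 + $23,798 + $17,816 = $63,100 (over)
March 2018–May 2018: $23,798 + $17,816 + $27,671 = $69,285 (over)
April 2018–June 2018: $17,816 + $27,671 + $5,949 = $51,436 (over)
May 2018–July 2018: $27,671 + $5,949 + $14,667 = $48,287 (over)
June 2018–August 2018: $5,949 + $14,667 + $707 = $21,323 (over)
July 2018–September 2018: $14,667 + $707 + $12,534 = $27,908 (over)
August 2018–October 2018: $707 + $12,534 + $2,198 = $15,439 (over)
September 2018–November 2018: $12,534 + $2,198 + $626 = $15,358 (over)
8 windows exceed the threshold.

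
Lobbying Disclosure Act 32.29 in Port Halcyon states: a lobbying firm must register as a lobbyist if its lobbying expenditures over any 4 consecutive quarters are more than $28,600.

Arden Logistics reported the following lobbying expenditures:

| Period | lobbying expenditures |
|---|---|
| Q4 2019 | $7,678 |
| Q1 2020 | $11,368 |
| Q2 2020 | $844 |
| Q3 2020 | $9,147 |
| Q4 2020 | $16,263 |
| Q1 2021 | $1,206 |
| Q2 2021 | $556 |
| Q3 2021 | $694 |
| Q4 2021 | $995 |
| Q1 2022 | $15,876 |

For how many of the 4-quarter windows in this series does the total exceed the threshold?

2

Q4 2019–Q3 2020: $7,678 + $11,368 + $844 + $9,147 = $29,037 (over)
Q1 2020–Q4 2020: $11,368 + $844 + $9,147 + $16,263 = $37,622 (over)
Q2 2020–Q1 2021: $844 + $9,147 + $16,263 + $1,206 = $27,460 (under)
Q3 2020–Q2 2021: $9,147 + $16,263 + $1,206 + $556 = $27,172 (under)
Q4 2020–Q3 2021: $16,263 + $1,206 + $556 + $694 = $18,719 (under)
Q1 2021–Q4 2021: $1,206 + $556 + $694 + $995 = $3,451 (under)
Q2 2021–Q1 2022: $556 + $694 + $995 + $15,876 = $18,121 (under)
2 windows exceed the threshold.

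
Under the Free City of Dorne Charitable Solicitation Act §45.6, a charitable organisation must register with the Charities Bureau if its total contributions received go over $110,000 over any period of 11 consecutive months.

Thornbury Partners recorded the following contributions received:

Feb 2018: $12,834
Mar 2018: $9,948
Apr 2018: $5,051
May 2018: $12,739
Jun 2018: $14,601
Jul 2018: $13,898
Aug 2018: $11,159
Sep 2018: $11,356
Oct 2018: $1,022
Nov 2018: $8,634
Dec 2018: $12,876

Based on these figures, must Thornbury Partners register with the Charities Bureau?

Yes

Total contributions received: $12,834 + $9,948 + $5,051 + $12,739 + $14,601 + $13,898 + $11,159 + $11,356 + $1,022 + $8,634 + $12,876 = $114,118.
$114,118 > $110,000, so the threshold is exceeded.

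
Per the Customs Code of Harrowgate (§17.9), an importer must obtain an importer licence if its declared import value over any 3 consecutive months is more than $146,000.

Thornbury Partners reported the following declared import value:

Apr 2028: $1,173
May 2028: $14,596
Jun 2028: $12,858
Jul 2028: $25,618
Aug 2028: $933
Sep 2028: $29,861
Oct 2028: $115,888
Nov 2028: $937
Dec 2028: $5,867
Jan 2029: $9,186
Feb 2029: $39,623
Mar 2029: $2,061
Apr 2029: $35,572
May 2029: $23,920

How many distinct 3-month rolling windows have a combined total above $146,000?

2

Apr 2028–Jun 2028: $1,173 + $14,596 + $12,858 = $28,627 (under)
May 2028–Jul 2028: $14,596 + $12,858 + $25,618 = $53,072 (under)
Jun 2028–Aug 2028: $12,858 + $25,618 + $933 = $39,409 (under)
Jul 2028–Sep 2028: $25,618 + $933 + $29,861 = $56,412 (under)
Aug 2028–Oct 2028: $933 + $29,861 + $115,888 = $146,682 (over)
Sep 2028–Nov 2028: $29,861 + $115,888 + $937 = $146,686 (over)
Oct 2028–Dec 2028: $115,888 + $937 + $5,867 = $122,692 (under)
Nov 2028–Jan 2029: $937 + $5,867 + $9,186 = $15,990 (under)
Dec 2028–Feb 2029: $5,867 + $9,186 + $39,623 = $54,676 (under)
Jan 2029–Mar 2029: $9,186 + $39,623 + $2,061 = $50,870 (under)
Feb 2029–Apr 2029: $39,623 + $2,061 + $35,572 = $77,256 (under)
Mar 2029–May 2029: $2,061 + $35,572 + $23,920 = $61,553 (under)
2 windows exceed the threshold.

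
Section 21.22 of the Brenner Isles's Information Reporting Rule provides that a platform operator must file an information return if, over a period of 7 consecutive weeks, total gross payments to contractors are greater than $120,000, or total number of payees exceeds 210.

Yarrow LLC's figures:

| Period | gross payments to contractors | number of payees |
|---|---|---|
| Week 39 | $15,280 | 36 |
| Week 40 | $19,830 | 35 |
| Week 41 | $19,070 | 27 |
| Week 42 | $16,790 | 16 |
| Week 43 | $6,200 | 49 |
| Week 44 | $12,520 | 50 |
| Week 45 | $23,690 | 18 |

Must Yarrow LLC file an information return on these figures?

Yes

Total gross payments to contractors: $15,280 + $19,830 + $19,070 + $16,790 + $6,200 + $12,520 + $23,690 = $113,380 (≤ $120,000).
Total number of payees: 36 + 35 + 27 + 16 + 49 + 50 + 18 = 231 (> 210).
The test is 'or': at least one threshold is exceeded.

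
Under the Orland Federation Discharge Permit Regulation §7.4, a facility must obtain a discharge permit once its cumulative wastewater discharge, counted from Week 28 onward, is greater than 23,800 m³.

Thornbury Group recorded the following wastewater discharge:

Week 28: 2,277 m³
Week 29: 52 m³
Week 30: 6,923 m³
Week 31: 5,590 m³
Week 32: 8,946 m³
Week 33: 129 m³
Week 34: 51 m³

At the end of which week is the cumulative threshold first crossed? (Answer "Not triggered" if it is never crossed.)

Week 33

Through Week 28: 2,277 m³
Through Week 29: 2,329 m³
Through Week 30: 9,252 m³
Through Week 31: 14,842 m³
Through Week 32: 23,788 m³
Through Week 33: 23,917 m³ ← exceeds threshold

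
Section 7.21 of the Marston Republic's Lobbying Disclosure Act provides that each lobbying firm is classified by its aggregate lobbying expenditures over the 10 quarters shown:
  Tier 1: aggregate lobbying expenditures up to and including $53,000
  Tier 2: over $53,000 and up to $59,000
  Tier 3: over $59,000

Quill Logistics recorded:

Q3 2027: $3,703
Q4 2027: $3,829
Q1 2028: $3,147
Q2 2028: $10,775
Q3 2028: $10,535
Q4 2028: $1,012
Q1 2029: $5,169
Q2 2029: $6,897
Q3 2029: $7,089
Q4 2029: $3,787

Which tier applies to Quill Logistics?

Tier 2

Aggregate lobbying expenditures: $3,703 + $3,829 + $3,147 + $10,775 + $10,535 + $1,012 + $5,169 + $6,897 + $7,089 + $3,787 = $55,943.
$53,000 < $55,943 ≤ $59,000, so Tier 2 applies.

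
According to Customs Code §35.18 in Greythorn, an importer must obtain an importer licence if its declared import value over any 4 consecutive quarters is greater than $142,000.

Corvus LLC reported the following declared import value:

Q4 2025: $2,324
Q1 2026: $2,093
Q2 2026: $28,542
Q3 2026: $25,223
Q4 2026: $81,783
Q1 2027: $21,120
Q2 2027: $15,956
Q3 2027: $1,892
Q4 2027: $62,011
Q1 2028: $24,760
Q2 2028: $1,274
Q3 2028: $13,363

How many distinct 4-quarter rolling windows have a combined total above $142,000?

Q4 2025–Q3 2026: $2,324 + $2,093 + $28,542 + $25,223 = $58,182 (under)
Q1 2026–Q4 2026: $2,093 + $28,542 + $25,223 + $81,783 = $137,641 (under)
Q2 2026–Q1 2027: $28,542 + $25,223 + $81,783 + $21,120 = $156,668 (over)
Q3 2026–Q2 2027: $25,223 + $81,783 + $21,120 + $15,956 = $144,082 (over)
Q4 2026–Q3 2027: $81,783 + $21,120 + $15,956 + $1,892 = $120,751 (under)
Q1 2027–Q4 2027: $21,120 + $15,956 + $1,892 + $62,011 = $100,979 (under)
Q2 2027–Q1 2028: $15,956 + $1,892 + $62,011 + $24,760 = $104,619 (under)
Q3 2027–Q2 2028: $1,892 + $62,011 + $24,760 + $1,274 = $89,937 (under)
Q4 2027–Q3 2028: $62,011 + $24,760 + $1,274 + $13,363 = $101,408 (under)
2 windows exceed the threshold.

2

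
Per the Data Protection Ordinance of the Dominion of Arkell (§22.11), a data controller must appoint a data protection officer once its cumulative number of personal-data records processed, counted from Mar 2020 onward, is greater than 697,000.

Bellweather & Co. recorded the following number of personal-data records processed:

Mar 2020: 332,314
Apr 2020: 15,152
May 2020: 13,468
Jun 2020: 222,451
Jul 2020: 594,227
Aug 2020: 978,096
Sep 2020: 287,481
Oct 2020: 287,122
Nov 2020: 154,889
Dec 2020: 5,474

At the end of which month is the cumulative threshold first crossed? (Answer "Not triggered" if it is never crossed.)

Through Mar 2020: 332,314
Through Apr 2020: 347,466
Through May 2020: 360,934
Through Jun 2020: 583,385
Through Jul 2020: 1,177,612 ← exceeds threshold

Jul 2020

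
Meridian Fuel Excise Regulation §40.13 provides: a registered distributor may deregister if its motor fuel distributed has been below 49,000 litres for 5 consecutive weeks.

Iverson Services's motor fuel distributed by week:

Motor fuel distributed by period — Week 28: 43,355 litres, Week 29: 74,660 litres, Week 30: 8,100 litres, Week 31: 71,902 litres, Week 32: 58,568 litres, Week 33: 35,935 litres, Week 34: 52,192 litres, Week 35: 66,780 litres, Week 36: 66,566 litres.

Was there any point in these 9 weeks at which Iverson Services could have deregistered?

Weeks below 49,000 litres: Week 28, Week 30, Week 33.
Longest run of consecutive weeks below the threshold: 1.
1 < 5, so Iverson Services never became eligible.

No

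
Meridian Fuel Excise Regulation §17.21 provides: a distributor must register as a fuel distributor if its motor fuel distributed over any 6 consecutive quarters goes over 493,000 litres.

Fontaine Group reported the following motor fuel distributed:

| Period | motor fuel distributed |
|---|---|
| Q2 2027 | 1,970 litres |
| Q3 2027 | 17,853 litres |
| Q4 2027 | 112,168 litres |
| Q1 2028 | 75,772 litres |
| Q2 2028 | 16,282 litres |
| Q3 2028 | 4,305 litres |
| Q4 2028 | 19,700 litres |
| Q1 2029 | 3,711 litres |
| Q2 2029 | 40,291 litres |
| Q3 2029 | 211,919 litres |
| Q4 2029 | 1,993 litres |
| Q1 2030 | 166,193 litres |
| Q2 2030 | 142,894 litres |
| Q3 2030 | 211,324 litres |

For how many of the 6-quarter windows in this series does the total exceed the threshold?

Q2 2027–Q3 2028: 1,970 litres + 17,853 litres + 112,168 litres + 75,772 litres + 16,282 litres + 4,305 litres = 228,350 litres (under)
Q3 2027–Q4 2028: 17,853 litres + 112,168 litres + 75,772 litres + 16,282 litres + 4,305 litres + 19,700 litres = 246,080 litres (under)
Q4 2027–Q1 2029: 112,168 litres + 75,772 litres + 16,282 litres + 4,305 litres + 19,700 litres + 3,711 litres = 231,938 litres (under)
Q1 2028–Q2 2029: 75,772 litres + 16,282 litres + 4,305 litres + 19,700 litres + 3,711 litres + 40,291 litres = 160,061 litres (under)
Q2 2028–Q3 2029: 16,282 litres + 4,305 litres + 19,700 litres + 3,711 litres + 40,291 litres + 211,919 litres = 296,208 litres (under)
Q3 2028–Q4 2029: 4,305 litres + 19,700 litres + 3,711 litres + 40,291 litres + 211,919 litres + 1,993 litres = 281,919 litres (under)
Q4 2028–Q1 2030: 19,700 litres + 3,711 litres + 40,291 litres + 211,919 litres + 1,993 litres + 166,193 litres = 443,807 litres (under)
Q1 2029–Q2 2030: 3,711 litres + 40,291 litres + 211,919 litres + 1,993 litres + 166,193 litres + 142,894 litres = 567,001 litres (over)
Q2 2029–Q3 2030: 40,291 litres + 211,919 litres + 1,993 litres + 166,193 litres + 142,894 litres + 211,324 litres = 774,614 litres (over)
2 windows exceed the threshold.

2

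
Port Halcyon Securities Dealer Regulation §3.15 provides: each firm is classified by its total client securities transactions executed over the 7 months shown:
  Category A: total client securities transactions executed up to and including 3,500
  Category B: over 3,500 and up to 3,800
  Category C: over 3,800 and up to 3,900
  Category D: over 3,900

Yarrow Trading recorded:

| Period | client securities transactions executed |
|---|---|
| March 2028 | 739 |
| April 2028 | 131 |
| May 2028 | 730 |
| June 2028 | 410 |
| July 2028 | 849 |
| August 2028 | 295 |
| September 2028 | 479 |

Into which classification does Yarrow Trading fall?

Total client securities transactions executed: 739 + 131 + 730 + 410 + 849 + 295 + 479 = 3,633.
3,500 < 3,633 ≤ 3,800, so Category B applies.

Category B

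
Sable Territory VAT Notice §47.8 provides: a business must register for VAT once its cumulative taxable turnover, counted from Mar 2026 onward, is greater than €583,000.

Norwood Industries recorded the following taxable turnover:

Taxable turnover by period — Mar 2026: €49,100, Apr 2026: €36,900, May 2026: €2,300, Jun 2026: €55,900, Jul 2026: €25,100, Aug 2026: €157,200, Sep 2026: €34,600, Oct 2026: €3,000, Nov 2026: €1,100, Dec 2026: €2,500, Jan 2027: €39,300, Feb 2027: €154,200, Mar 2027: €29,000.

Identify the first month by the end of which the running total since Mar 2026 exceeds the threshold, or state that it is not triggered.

Mar 2027

Through Mar 2026: €49,100
Through Apr 2026: €86,000
Through May 2026: €88,300
Through Jun 2026: €144,200
Through Jul 2026: €169,300
Through Aug 2026: €326,500
Through Sep 2026: €361,100
Through Oct 2026: €364,100
Through Nov 2026: €365,200
Through Dec 2026: €367,700
Through Jan 2027: €407,000
Through Feb 2027: €561,200
Through Mar 2027: €590,200 ← exceeds threshold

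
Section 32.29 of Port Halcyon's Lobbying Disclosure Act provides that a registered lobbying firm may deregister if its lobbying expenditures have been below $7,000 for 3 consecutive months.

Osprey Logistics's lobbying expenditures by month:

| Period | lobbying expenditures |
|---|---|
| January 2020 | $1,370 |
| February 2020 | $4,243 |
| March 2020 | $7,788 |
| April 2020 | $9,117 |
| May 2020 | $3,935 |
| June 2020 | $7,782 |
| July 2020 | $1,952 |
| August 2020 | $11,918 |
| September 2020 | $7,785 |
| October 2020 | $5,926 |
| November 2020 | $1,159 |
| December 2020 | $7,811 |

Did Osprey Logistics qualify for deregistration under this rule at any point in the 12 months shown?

Months below $7,000: January 2020, February 2020, May 2020, July 2020, October 2020, November 2020.
Longest run of consecutive months below the threshold: 2.
2 < 3, so Osprey Logistics never became eligible.

No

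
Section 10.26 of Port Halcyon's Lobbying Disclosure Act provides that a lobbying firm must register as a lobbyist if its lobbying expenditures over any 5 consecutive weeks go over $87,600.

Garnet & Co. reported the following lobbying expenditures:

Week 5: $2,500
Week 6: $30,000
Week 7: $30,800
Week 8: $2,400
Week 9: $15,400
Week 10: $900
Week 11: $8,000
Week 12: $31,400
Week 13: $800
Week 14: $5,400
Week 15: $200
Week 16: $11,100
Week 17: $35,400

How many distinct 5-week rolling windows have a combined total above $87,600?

Week 5–Week 9: $2,500 + $30,000 + $30,800 + $2,400 + $15,400 = $81,100 (under)
Week 6–Week 10: $30,000 + $30,800 + $2,400 + $15,400 + $900 = $79,500 (under)
Week 7–Week 11: $30,800 + $2,400 + $15,400 + $900 + $8,000 = $57,500 (under)
Week 8–Week 12: $2,400 + $15,400 + $900 + $8,000 + $31,400 = $58,100 (under)
Week 9–Week 13: $15,400 + $900 + $8,000 + $31,400 + $800 = $56,500 (under)
Week 10–Week 14: $900 + $8,000 + $31,400 + $800 + $5,400 = $46,500 (under)
Week 11–Week 15: $8,000 + $31,400 + $800 + $5,400 + $200 = $45,800 (under)
Week 12–Week 16: $31,400 + $800 + $5,400 + $200 + $11,100 = $48,900 (under)
Week 13–Week 17: $800 + $5,400 + $200 + $11,100 + $35,400 = $52,900 (under)
0 windows exceed the threshold.

0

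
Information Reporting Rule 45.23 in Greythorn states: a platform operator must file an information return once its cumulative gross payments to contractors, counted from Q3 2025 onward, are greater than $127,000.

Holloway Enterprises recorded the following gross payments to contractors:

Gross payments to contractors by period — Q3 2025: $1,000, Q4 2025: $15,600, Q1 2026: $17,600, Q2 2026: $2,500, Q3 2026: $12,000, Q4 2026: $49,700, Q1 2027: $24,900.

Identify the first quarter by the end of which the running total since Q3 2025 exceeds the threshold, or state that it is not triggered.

Not triggered

Through Q3 2025: $1,000
Through Q4 2025: $16,600
Through Q1 2026: $34,200
Through Q2 2026: $36,700
Through Q3 2026: $48,700
Through Q4 2026: $98,400
Through Q1 2027: $123,300
Final cumulative total $123,300 ≤ $127,000; the threshold is never exceeded.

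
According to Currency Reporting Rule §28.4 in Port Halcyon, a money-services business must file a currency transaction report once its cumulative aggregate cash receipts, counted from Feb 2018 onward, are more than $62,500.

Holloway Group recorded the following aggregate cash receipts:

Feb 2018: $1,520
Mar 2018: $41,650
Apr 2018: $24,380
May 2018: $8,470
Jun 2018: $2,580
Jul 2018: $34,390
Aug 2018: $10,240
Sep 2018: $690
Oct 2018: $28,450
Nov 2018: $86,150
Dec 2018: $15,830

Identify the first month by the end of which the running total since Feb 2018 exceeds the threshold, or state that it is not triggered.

Apr 2018

Through Feb 2018: $1,520
Through Mar 2018: $43,170
Through Apr 2018: $67,550 ← exceeds threshold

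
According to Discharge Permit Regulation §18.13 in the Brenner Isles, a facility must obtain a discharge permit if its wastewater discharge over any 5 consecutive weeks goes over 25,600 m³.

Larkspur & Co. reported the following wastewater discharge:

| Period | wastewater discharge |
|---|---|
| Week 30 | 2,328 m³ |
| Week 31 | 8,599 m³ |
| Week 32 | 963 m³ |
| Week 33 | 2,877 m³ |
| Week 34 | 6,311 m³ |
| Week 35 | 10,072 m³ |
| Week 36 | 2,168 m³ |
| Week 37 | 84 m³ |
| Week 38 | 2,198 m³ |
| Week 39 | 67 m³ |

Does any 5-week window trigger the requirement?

Week 30–Week 34: 2,328 m³ + 8,599 m³ + 963 m³ + 2,877 m³ + 6,311 m³ = 21,078 m³ (under)
Week 31–Week 35: 8,599 m³ + 963 m³ + 2,877 m³ + 6,311 m³ + 10,072 m³ = 28,822 m³ (over)
Week 32–Week 36: 963 m³ + 2,877 m³ + 6,311 m³ + 10,072 m³ + 2,168 m³ = 22,391 m³ (under)
Week 33–Week 37: 2,877 m³ + 6,311 m³ + 10,072 m³ + 2,168 m³ + 84 m³ = 21,512 m³ (under)
Week 34–Week 38: 6,311 m³ + 10,072 m³ + 2,168 m³ + 84 m³ + 2,198 m³ = 20,833 m³ (under)
Week 35–Week 39: 10,072 m³ + 2,168 m³ + 84 m³ + 2,198 m³ + 67 m³ = 14,589 m³ (under)
At least one window exceeds 25,600 m³.

Yes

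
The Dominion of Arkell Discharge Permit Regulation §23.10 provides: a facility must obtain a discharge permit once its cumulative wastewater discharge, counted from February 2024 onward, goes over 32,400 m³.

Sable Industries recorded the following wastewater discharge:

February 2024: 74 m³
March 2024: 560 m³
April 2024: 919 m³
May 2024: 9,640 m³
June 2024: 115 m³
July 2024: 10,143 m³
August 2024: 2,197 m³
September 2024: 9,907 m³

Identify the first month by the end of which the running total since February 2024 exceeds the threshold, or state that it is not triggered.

Through February 2024: 74 m³
Through March 2024: 634 m³
Through April 2024: 1,553 m³
Through May 2024: 11,193 m³
Through June 2024: 11,308 m³
Through July 2024: 21,451 m³
Through August 2024: 23,648 m³
Through September 2024: 33,555 m³ ← exceeds threshold

September 2024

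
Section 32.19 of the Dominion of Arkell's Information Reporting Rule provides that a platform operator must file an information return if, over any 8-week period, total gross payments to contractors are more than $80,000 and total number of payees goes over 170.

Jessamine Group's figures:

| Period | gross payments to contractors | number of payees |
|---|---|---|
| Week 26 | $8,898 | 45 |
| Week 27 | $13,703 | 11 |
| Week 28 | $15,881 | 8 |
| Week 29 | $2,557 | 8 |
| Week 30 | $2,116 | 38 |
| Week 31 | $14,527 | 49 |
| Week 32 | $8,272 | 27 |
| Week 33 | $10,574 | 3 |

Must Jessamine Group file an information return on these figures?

Total gross payments to contractors: $8,898 + $13,703 + $15,881 + $2,557 + $2,116 + $14,527 + $8,272 + $10,574 = $76,528 (≤ $80,000).
Total number of payees: 45 + 11 + 8 + 8 + 38 + 49 + 27 + 3 = 189 (> 170).
The test is 'and': the rule requires both, and at least one is not exceeded.

No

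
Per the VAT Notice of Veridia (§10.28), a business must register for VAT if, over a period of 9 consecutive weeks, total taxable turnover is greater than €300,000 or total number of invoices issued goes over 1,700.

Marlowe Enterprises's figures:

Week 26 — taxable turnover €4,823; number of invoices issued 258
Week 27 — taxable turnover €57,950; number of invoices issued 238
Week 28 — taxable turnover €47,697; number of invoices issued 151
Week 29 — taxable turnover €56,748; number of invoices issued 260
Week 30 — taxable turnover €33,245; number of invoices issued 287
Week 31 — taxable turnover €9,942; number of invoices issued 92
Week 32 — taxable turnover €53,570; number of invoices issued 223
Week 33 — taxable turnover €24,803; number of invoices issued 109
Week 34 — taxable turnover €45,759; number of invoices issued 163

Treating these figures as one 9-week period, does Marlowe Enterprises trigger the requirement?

Yes

Total taxable turnover: €4,823 + €57,950 + €47,697 + €56,748 + €33,245 + €9,942 + €53,570 + €24,803 + €45,759 = €334,537 (> €300,000).
Total number of invoices issued: 258 + 238 + 151 + 260 + 287 + 92 + 223 + 109 + 163 = 1,781 (> 1,700).
The test is 'or': at least one threshold is exceeded.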